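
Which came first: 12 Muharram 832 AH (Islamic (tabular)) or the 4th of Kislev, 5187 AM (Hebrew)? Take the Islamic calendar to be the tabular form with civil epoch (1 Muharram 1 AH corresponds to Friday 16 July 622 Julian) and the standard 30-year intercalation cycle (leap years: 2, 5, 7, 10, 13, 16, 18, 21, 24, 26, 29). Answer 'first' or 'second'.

First date → JDN 2242930; second date → JDN 2242212.
JDN 2242212 < JDN 2242930, so the second date is earlier.

second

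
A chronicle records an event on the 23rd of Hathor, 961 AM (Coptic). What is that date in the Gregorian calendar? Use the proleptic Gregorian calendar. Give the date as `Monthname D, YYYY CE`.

Julian Day Number of the source date = 2175752.
Converting JDN 2175752 to the Gregorian calendar gives 26 November 1244 CE.

November 26, 1244 CE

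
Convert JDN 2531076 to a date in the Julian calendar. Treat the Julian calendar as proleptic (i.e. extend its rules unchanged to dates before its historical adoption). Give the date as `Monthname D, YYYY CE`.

The Gregorian equivalent of JDN 2531076 is 1 October 2217.
In the Julian calendar that day is September 16, 2217 CE.

September 16, 2217 CE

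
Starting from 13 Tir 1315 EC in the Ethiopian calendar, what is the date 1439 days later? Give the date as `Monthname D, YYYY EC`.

The starting date is JDN 2204291; 2204291 + 1439 = 2205730.
JDN 2205730 corresponds to Tahsas 21, 1319 EC.

Tahsas 21, 1319 EC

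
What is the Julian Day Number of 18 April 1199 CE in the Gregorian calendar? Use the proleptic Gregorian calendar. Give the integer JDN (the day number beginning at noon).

JDN 2299161 is 15 October 1582 CE (Gregorian); the target day is −140068 days from there, so JDN = 2159093.

2159093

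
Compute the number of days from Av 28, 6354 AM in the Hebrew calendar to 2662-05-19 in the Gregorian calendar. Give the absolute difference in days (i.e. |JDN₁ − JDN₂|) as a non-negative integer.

24728

First date → JDN 2668746; second date → JDN 2693474.
The interval is |2668746 − 2693474| = 24728 days.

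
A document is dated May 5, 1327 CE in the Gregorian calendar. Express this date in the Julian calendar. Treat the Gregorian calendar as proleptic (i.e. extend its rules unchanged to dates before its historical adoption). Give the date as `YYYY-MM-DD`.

1327-04-27

For dates in this range the Gregorian date is 8 days ahead of the Julian.
5 May 1327 Gregorian − 8 days → 27 April 1327 Julian.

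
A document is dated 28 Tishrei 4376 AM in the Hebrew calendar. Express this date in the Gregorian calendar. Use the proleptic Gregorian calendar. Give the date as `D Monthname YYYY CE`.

Both dates share Julian Day Number 1945955; in the Gregorian calendar that is 29 September 615 CE.

29 September 615 CE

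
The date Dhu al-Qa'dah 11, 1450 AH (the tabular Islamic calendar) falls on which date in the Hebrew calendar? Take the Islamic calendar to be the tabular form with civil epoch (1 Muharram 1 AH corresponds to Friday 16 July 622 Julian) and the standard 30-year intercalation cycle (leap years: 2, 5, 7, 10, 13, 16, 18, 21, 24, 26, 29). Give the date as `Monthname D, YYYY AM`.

Nisan 10, 5789 AM

Both dates share Julian Day Number 2462222; in the Hebrew calendar that is 10 Nisan 5789 AM.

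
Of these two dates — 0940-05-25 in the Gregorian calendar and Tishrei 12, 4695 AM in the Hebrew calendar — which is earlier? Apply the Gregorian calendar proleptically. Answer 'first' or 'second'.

second

Converting both to JDN: 2064533 vs 2062468; the smaller is the second.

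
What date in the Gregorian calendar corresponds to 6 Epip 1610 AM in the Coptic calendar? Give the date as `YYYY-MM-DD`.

1894-07-12

Both dates share Julian Day Number 2413022; in the Gregorian calendar that is 12 July 1894 CE.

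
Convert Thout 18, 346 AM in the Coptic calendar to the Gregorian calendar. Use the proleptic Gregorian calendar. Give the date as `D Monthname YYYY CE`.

18 September 629 CE

Both dates share Julian Day Number 1951058; in the Gregorian calendar that is 18 September 629 CE.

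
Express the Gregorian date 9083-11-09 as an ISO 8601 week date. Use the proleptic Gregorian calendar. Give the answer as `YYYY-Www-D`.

The weekday is Friday (ISO weekday 5).
That Friday belongs to ISO week 45 of ISO year 9083.

9083-W45-5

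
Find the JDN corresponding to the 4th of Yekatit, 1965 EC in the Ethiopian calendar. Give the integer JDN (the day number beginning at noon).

Equivalently 11 February 1973 (Gregorian).
JDN 2299161 is 15 October 1582 CE (Gregorian); the target day is +142564 days from there, so JDN = 2441725.

2441725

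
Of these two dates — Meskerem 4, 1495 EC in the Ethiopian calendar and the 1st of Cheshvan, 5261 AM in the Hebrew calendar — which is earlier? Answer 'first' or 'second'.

second

First date → JDN 2269907; second date → JDN 2269200.
JDN 2269200 < JDN 2269907, so the second date is earlier.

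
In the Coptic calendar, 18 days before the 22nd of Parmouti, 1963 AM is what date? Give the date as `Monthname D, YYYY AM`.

The starting date is JDN 2541881; 2541881 − 18 = 2541863.
JDN 2541863 corresponds to Parmouti 4, 1963 AM.

Parmouti 4, 1963 AM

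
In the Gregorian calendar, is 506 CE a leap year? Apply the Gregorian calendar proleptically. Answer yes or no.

no

506 is not divisible by 4, so it is a common year.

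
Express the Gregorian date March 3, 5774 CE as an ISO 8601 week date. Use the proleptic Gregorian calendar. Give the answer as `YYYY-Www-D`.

5774-W09-4

The weekday is Thursday (ISO weekday 4).
That Thursday belongs to ISO week 9 of ISO year 5774.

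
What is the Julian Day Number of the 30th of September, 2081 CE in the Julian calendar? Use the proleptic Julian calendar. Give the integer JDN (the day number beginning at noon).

2481416

In the Gregorian calendar the same day is 13 October 2081.
JDN 2299161 is 15 October 1582 CE (Gregorian); the target day is +182255 days from there, so JDN = 2481416.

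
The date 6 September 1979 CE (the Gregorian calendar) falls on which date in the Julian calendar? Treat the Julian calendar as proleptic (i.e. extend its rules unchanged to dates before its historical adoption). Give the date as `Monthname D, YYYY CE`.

At this point the Julian calendar is 13 days behind the Gregorian.
6 September 1979 Gregorian − 13 days → 24 August 1979 Julian.

August 24, 1979 CE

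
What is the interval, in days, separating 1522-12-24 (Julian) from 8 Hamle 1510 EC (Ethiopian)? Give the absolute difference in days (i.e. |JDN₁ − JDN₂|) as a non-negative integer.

1636

First date → JDN 2277326; second date → JDN 2275690.
The interval is |2277326 − 2275690| = 1636 days.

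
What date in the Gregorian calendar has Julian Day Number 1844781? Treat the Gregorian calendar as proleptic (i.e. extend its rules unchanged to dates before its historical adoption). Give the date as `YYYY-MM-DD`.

0338-09-27

JDN 2451545 is 1 Jan 2000; 1844781 is −606764 days from there.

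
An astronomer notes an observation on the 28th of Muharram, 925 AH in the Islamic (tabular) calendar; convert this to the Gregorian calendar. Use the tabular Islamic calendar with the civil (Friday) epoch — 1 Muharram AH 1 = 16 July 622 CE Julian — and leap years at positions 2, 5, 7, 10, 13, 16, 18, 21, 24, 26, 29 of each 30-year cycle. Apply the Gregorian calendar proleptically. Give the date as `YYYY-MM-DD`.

Julian Day Number of the source date = 2275902.
Converting JDN 2275902 to the Gregorian calendar gives 9 February 1519 CE.

1519-02-09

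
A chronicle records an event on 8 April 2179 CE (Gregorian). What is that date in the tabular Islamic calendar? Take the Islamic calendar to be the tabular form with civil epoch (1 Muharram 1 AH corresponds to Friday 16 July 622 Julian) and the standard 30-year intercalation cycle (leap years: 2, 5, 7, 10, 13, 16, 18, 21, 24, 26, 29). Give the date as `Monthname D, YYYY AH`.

Both dates share Julian Day Number 2517021; in the tabular Islamic calendar that is 1 Rajab 1605 AH.

Rajab 1, 1605 AH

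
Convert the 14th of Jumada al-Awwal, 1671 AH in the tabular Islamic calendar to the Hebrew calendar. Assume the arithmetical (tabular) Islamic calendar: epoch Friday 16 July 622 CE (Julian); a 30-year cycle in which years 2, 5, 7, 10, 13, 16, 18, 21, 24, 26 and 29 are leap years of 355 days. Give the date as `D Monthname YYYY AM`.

Both dates share Julian Day Number 2540363; in the Hebrew calendar that is 13 Adar 6003 AM.

13 Adar 6003 AM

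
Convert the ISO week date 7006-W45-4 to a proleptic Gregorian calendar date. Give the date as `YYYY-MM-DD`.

7006-11-06

ISO week 1 of 7006 is the week containing the first Thursday of 7006.
Week 45, day 4 (Thursday) lands on 7006-11-06.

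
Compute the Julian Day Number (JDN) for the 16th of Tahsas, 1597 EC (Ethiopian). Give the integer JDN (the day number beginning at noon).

2307265

Equivalently 22 December 1604 (Gregorian).
JDN 2299161 is 15 October 1582 CE (Gregorian); the target day is +8104 days from there, so JDN = 2307265.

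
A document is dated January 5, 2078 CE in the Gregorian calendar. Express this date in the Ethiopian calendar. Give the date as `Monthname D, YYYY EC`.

Tahsas 27, 2070 EC

Both dates share Julian Day Number 2480039; in the Ethiopian calendar that is 27 Tahsas 2070 EC.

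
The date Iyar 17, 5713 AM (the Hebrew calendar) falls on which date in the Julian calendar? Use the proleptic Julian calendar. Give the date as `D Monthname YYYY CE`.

19 April 1953 CE

Julian Day Number of the source date = 2434500.
Converting JDN 2434500 to the Julian calendar gives 19 April 1953 CE.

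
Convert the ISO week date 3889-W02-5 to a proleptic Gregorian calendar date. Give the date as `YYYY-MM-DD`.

3889-01-11

ISO week 1 of 3889 is the week containing the first Thursday of 3889.
Week 2, day 5 (Friday) lands on 3889-01-11.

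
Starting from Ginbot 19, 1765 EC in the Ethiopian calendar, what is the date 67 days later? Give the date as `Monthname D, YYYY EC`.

Hamle 26, 1765 EC

The starting date is JDN 2368780; 2368780 + 67 = 2368847.
JDN 2368847 corresponds to Hamle 26, 1765 EC.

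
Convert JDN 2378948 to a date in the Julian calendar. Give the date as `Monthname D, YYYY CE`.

JDN 2378948 is 28 March 1801 in the Gregorian calendar.
In the Julian calendar that day is March 16, 1801 CE.

March 16, 1801 CE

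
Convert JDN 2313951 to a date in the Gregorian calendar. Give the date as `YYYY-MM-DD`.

1623-04-13

Counting from JDN 2299161 = 15 Oct 1582 gives an offset of 14790 days.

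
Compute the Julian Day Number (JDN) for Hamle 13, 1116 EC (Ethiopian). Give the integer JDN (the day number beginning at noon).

2131787

Equivalently 14 July 1124 (proleptic Gregorian).
JDN 2400001 is 17 November 1858 CE (Gregorian), MJD 0; the target day is −268214 days from there, so JDN = 2131787.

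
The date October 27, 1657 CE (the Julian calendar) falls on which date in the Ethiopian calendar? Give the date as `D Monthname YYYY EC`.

30 Tikimt 1650 EC

Both dates share Julian Day Number 2326577; in the Ethiopian calendar that is 30 Tikimt 1650 EC.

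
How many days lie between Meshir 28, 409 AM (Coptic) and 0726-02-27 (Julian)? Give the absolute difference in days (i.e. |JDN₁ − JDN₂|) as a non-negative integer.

12058

First date → JDN 1974229; second date → JDN 1986287.
The interval is |1974229 − 1986287| = 12058 days.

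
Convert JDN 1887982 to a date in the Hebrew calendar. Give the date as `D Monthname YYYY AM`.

The proleptic Gregorian equivalent of JDN 1887982 is 6 January 457.
In the Hebrew calendar that day is 23 Tevet 4217 AM.

23 Tevet 4217 AM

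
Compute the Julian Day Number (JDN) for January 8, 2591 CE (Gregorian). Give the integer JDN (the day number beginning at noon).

2667411

JDN 2400001 is 17 November 1858 CE (Gregorian), MJD 0; the target day is +267410 days from there, so JDN = 2667411.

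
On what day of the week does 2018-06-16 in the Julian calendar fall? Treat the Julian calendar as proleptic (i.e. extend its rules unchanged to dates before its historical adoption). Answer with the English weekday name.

Friday

In the Gregorian calendar this is 29 June 2018 (JDN 2458299).
JDN 2458299 mod 7 = 4, and JDN 0 was a Monday, so this is a Friday.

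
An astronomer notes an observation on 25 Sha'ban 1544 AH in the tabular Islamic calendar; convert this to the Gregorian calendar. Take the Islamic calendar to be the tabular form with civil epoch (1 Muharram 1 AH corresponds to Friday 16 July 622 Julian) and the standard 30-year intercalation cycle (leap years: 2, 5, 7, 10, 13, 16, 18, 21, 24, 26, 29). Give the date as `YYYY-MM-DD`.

Both dates share Julian Day Number 2495459; in the Gregorian calendar that is 26 March 2120 CE.

2120-03-26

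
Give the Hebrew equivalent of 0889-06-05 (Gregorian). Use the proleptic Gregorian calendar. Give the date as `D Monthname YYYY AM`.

29 Sivan 4649 AM

Both dates share Julian Day Number 2045917; in the Hebrew calendar that is 29 Sivan 4649 AM.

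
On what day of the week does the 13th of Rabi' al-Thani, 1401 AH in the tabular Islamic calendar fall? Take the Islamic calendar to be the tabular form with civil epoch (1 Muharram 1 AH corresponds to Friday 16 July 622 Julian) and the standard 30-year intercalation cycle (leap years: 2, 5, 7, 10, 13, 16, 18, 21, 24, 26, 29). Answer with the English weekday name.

This is JDN 2444654 (18 February 1981 Gregorian).
Since JDN mod 7 = 2 (0 = Monday), the day is Wednesday.

Wednesday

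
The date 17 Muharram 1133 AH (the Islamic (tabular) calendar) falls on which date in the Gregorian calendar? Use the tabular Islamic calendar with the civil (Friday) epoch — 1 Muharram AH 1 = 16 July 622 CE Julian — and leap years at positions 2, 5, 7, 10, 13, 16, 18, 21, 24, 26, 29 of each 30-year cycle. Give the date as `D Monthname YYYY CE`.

Both dates share Julian Day Number 2349599; in the Gregorian calendar that is 18 November 1720 CE.

18 November 1720 CE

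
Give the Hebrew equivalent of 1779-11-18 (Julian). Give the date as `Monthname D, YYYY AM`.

Both dates share Julian Day Number 2371159; in the Hebrew calendar that is 20 Kislev 5540 AM.

Kislev 20, 5540 AM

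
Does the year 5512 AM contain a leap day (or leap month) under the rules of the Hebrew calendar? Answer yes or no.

Hebrew year 5512 is year 2 of its 19-year Metonic cycle; leap years are at positions 3, 6, 8, 11, 14, 17, 19, so it is a common year (12 months).

no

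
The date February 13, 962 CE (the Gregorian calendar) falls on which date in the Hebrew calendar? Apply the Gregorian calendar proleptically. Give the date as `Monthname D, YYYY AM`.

Both dates share Julian Day Number 2072467; in the Hebrew calendar that is 1 Adar 4722 AM.

Adar 1, 4722 AM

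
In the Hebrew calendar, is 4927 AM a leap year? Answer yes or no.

yes

Hebrew year 4927 is year 6 of its 19-year Metonic cycle; leap years are at positions 3, 6, 8, 11, 14, 17, 19, so it is a leap year (13 months).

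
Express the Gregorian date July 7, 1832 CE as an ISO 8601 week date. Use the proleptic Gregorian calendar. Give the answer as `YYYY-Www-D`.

The weekday is Saturday (ISO weekday 6).
That Saturday belongs to ISO week 27 of ISO year 1832.

1832-W27-6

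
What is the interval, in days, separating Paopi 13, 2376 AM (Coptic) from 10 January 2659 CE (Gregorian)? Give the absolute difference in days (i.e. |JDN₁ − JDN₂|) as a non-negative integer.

292

JDN of the first date = 2692541.
JDN of the second date = 2692249.
|2692249 − 2692541| = 292.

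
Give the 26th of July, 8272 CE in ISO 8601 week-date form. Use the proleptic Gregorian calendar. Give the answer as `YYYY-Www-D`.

The weekday is Friday (ISO weekday 5).
That Friday belongs to ISO week 30 of ISO year 8272.

8272-W30-5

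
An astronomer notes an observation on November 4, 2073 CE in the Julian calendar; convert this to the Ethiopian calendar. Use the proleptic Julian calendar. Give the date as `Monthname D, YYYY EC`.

The source date corresponds to 17 November 2073 in the Gregorian calendar (JDN 2478529).
That day falls on 8 Hidar 2066 EC in the Ethiopian calendar.

Hidar 8, 2066 EC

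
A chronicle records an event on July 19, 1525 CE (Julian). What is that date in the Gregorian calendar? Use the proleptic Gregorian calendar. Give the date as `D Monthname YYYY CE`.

29 July 1525 CE

For dates in this range the Gregorian date is 10 days ahead of the Julian.
19 July 1525 Julian + 10 days → 29 July 1525 Gregorian.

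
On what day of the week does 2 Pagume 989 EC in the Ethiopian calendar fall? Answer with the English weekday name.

This is JDN 2085449 (30 August 997 Gregorian).
2085449 ≡ 2 (mod 7); counting from Monday = 0 gives Wednesday.

Wednesday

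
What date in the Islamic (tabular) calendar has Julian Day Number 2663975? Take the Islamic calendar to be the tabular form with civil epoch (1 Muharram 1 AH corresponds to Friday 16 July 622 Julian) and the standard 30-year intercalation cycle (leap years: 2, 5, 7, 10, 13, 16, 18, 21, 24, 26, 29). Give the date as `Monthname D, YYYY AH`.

Rabi' al-Awwal 11, 2020 AH

The Gregorian equivalent of JDN 2663975 is 12 August 2581.
In the tabular Islamic calendar that day is Rabi' al-Awwal 11, 2020 AH.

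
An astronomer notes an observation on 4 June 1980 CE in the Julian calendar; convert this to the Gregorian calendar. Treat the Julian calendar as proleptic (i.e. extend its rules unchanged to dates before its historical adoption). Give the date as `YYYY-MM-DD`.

The Julian–Gregorian offset here is 13 days (Julian trailing).
4 June 1980 Julian + 13 days → 17 June 1980 Gregorian.

1980-06-17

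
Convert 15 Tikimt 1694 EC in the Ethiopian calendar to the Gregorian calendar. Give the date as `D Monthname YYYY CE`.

23 October 1701 CE

Both dates share Julian Day Number 2342633; in the Gregorian calendar that is 23 October 1701 CE.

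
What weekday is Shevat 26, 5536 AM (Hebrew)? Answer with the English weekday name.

Friday

Equivalently 16 February 1776 Gregorian, JDN 2369777.
JDN 2369777 mod 7 = 4, and JDN 0 was a Monday, so this is a Friday.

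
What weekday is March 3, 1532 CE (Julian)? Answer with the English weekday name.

This is JDN 2280683 (13 March 1532 Gregorian).
2280683 ≡ 6 (mod 7); counting from Monday = 0 gives Sunday.

Sunday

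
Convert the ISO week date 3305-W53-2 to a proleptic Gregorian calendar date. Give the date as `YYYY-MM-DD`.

ISO week 1 of 3305 is the week containing the first Thursday of 3305.
Week 53, day 2 (Tuesday) lands on 3305-12-29.

3305-12-29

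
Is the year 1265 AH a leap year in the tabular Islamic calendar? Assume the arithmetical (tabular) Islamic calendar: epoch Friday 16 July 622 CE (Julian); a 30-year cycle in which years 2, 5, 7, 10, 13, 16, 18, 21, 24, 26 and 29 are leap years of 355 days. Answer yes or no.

yes

Year 1265 AH is year 5 of its 30-year cycle; leap positions are 2, 5, 7, 10, 13, 16, 18, 21, 24, 26, 29, so it is a leap year (355 days).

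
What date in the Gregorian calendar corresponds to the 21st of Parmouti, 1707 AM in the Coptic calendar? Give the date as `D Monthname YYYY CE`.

29 April 1991 CE

Both dates share Julian Day Number 2448376; in the Gregorian calendar that is 29 April 1991 CE.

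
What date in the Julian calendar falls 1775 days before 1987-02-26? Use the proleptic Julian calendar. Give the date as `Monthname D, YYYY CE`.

Counting 1775 days back from JDN 2446866 reaches JDN 2445091, which is April 18, 1982 CE.

April 18, 1982 CE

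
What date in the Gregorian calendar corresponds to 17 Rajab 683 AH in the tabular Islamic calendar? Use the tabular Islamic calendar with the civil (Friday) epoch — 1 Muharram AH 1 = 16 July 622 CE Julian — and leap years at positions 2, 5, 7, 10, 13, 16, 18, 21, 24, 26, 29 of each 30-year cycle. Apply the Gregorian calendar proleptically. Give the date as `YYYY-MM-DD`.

1284-10-06

Both dates share Julian Day Number 2190311; in the Gregorian calendar that is 6 October 1284 CE.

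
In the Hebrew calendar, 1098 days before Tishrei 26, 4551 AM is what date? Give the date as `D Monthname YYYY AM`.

21 Tishrei 4548 AM

Counting 1098 days back from JDN 2009887 reaches JDN 2008789, which is 21 Tishrei 4548 AM.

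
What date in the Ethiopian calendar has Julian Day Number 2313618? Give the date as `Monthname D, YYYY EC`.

The Gregorian equivalent of JDN 2313618 is 15 May 1622.
In the Ethiopian calendar that day is Ginbot 10, 1614 EC.

Ginbot 10, 1614 EC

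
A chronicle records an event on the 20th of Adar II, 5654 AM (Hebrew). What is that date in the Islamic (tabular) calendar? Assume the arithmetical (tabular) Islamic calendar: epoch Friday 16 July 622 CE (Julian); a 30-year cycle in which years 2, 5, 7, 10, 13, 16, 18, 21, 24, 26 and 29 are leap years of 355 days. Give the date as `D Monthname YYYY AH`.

21 Ramadan 1311 AH

Both dates share Julian Day Number 2412916; in the tabular Islamic calendar that is 21 Ramadan 1311 AH.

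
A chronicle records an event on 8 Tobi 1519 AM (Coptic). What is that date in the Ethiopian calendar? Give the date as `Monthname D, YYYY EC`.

The source date corresponds to 15 January 1803 in the Gregorian calendar (JDN 2379606).
That day falls on 8 Tir 1795 EC in the Ethiopian calendar.

Tir 8, 1795 EC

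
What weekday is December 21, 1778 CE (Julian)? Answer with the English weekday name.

In the Gregorian calendar this is 1 January 1779 (JDN 2370827).
JDN 2370827 mod 7 = 4, and JDN 0 was a Monday, so this is a Friday.

Friday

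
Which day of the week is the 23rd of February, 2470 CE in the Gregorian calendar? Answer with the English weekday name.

Sunday

JDN 2623263 mod 7 = 6, and JDN 0 was a Monday, so this is a Sunday.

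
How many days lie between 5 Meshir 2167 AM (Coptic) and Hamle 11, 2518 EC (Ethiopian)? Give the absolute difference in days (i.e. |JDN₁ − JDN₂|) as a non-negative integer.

27550

JDN of the first date = 2616315.
JDN of the second date = 2643865.
|2643865 − 2616315| = 27550.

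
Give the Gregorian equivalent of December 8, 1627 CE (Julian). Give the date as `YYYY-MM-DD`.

At this point the Julian calendar is 10 days behind the Gregorian.
8 December 1627 Julian + 10 days → 18 December 1627 Gregorian.

1627-12-18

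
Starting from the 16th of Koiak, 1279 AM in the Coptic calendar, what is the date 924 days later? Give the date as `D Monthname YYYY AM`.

29 Paoni 1281 AM

Counting 924 days forward from JDN 2291924 reaches JDN 2292848, which is 29 Paoni 1281 AM.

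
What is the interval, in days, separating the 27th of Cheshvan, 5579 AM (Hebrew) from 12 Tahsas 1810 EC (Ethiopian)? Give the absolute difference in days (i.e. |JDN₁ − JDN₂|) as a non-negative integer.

First date → JDN 2385400; second date → JDN 2385059.
The interval is |2385400 − 2385059| = 341 days.

341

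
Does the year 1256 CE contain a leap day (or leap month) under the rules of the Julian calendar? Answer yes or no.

1256 mod 4 = 0, so it is a leap year in the Julian calendar.

yes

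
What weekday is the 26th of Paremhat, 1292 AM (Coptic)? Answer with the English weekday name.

Thursday

This is JDN 2296773 (1 April 1576 Gregorian).
JDN 2296773 mod 7 = 3, and JDN 0 was a Monday, so this is a Thursday.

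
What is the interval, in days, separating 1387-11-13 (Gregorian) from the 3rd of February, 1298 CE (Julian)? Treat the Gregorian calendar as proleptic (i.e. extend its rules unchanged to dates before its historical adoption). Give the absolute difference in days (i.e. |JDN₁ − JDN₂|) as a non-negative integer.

JDN of the first date = 2227968.
JDN of the second date = 2195186.
|2195186 − 2227968| = 32782.

32782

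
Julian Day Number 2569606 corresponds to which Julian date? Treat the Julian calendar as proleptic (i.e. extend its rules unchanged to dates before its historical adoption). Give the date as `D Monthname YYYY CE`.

The Gregorian equivalent of JDN 2569606 is 30 March 2323.
In the Julian calendar that day is 14 March 2323 CE.

14 March 2323 CE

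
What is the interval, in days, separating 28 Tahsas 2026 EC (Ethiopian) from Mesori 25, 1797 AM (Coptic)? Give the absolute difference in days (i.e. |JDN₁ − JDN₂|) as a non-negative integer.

17404

JDN of the first date = 2463969.
JDN of the second date = 2481373.
|2481373 − 2463969| = 17404.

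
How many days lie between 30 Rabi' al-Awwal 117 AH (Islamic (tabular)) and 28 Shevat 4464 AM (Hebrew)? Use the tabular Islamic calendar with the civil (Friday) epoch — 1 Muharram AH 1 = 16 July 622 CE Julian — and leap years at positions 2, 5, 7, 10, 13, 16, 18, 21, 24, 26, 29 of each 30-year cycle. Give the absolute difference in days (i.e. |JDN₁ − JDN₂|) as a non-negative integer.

JDN of the first date = 1989635.
JDN of the second date = 1978232.
|1978232 − 1989635| = 11403.

11403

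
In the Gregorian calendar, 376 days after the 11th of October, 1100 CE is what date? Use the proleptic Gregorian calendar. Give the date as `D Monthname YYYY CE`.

JDN of the 11th of October, 1100 CE = 2123110.
2123110 + 376 = 2123486.
JDN 2123486 in the Gregorian calendar is 22 October 1101 CE.

22 October 1101 CE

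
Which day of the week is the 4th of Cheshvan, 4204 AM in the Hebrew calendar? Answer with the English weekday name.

Thursday

In the proleptic Gregorian calendar this is 15 October 443 (JDN 1883150).
1883150 ≡ 3 (mod 7); counting from Monday = 0 gives Thursday.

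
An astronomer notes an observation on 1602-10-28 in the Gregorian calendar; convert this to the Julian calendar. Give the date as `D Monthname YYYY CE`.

18 October 1602 CE

The Julian–Gregorian offset here is 10 days (Julian trailing).
28 October 1602 Gregorian − 10 days → 18 October 1602 Julian.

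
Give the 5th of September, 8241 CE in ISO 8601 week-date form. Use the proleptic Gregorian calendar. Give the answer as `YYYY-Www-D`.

The weekday is Sunday (ISO weekday 7).
That Sunday belongs to ISO week 35 of ISO year 8241.

8241-W35-7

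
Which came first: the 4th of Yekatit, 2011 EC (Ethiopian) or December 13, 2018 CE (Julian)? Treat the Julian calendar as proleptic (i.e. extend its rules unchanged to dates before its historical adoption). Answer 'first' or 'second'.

The two dates have Julian Day Numbers 2458526 and 2458479 respectively.
Since 2458479 < 2458526, the second date comes first.

second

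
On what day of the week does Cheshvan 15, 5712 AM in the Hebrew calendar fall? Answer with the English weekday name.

Wednesday

Equivalently 14 November 1951 Gregorian, JDN 2433965.
2433965 ≡ 2 (mod 7); counting from Monday = 0 gives Wednesday.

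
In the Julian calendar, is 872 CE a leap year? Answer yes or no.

872 mod 4 = 0, so it is a leap year in the Julian calendar.

yes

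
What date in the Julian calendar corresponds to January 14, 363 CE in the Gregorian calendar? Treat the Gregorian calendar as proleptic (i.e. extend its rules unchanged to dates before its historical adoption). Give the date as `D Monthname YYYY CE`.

13 January 363 CE

For dates in this range the Gregorian date is 1 day ahead of the Julian.
14 January 363 Gregorian − 1 day → 13 January 363 Julian.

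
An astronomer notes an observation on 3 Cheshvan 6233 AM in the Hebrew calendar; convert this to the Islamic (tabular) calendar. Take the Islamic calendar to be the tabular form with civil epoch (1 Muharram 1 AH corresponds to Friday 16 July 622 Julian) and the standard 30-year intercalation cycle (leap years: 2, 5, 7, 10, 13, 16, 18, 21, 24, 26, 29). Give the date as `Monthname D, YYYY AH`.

Julian Day Number of the source date = 2624248.
Converting JDN 2624248 to the tabular Islamic calendar gives 2 Safar 1908 AH.

Safar 2, 1908 AH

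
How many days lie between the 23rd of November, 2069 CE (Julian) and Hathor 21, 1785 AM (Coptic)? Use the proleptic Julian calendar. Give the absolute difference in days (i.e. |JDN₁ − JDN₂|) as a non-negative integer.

JDN of the first date = 2477087.
JDN of the second date = 2476716.
|2476716 − 2477087| = 371.

371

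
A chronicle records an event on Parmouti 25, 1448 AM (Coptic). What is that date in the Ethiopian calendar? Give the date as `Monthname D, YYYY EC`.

Miyazya 25, 1724 EC

Both dates share Julian Day Number 2353781; in the Ethiopian calendar that is 25 Miyazya 1724 EC.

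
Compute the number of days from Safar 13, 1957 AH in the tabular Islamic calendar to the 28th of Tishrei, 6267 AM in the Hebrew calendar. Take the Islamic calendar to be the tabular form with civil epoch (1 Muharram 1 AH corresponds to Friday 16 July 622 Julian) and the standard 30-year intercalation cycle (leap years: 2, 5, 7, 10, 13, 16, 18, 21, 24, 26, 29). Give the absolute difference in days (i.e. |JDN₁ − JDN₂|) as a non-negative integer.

First date → JDN 2641623; second date → JDN 2636647.
The interval is |2641623 − 2636647| = 4976 days.

4976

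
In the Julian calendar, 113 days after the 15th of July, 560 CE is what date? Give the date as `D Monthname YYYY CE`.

5 November 560 CE

Counting 113 days forward from JDN 1925794 reaches JDN 1925907, which is 5 November 560 CE.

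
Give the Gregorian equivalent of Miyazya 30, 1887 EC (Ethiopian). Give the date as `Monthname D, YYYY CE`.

Both dates share Julian Day Number 2413321; in the Gregorian calendar that is 7 May 1895 CE.

May 7, 1895 CE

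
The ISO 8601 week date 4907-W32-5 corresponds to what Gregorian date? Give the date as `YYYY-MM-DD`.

4907-08-12

ISO week 1 of 4907 is the week containing the first Thursday of 4907.
Week 32, day 5 (Friday) lands on 4907-08-12.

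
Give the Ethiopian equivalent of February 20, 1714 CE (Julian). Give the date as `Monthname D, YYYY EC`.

Both dates share Julian Day Number 2347147; in the Ethiopian calendar that is 26 Yekatit 1706 EC.

Yekatit 26, 1706 EC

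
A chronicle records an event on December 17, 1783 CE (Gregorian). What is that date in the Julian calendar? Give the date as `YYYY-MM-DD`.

1783-12-06

At this point the Julian calendar is 11 days behind the Gregorian.
17 December 1783 Gregorian − 11 days → 6 December 1783 Julian.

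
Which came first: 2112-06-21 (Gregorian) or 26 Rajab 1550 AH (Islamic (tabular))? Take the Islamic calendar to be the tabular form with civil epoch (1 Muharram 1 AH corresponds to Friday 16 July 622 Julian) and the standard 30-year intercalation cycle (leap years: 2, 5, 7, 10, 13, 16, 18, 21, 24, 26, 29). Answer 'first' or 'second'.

The two dates have Julian Day Numbers 2492624 and 2497556 respectively.
Since 2492624 < 2497556, the first date comes first.

first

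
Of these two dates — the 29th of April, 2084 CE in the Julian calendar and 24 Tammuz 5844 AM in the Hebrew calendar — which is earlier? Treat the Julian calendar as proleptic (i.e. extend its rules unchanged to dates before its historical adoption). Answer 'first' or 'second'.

first

First date → JDN 2482358; second date → JDN 2482434.
JDN 2482358 < JDN 2482434, so the first date is earlier.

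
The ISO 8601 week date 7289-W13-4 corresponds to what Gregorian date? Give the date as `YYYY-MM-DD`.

7289-03-31

ISO week 1 of 7289 is the week containing the first Thursday of 7289.
Week 13, day 4 (Thursday) lands on 7289-03-31.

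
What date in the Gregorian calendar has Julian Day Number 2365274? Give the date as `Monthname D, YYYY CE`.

Counting from JDN 2299161 = 15 Oct 1582 gives an offset of 66113 days.

October 19, 1763 CE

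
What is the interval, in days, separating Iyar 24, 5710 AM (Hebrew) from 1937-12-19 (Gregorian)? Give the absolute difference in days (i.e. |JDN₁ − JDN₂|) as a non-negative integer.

JDN of the first date = 2433413.
JDN of the second date = 2428887.
|2428887 − 2433413| = 4526.

4526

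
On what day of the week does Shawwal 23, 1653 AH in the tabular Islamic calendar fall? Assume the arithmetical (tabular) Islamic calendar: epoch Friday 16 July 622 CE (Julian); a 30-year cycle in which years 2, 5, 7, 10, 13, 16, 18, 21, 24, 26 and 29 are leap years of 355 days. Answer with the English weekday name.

Wednesday

This is JDN 2534142 (22 February 2226 Gregorian).
Since JDN mod 7 = 2 (0 = Monday), the day is Wednesday.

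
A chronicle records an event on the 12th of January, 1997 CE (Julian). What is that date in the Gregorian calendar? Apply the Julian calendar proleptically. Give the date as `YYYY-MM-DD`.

1997-01-25

The Julian–Gregorian offset here is 13 days (Julian trailing).
12 January 1997 Julian + 13 days → 25 January 1997 Gregorian.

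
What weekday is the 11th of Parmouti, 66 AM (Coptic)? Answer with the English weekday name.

Friday

This is JDN 1848991 (7 April 350 Gregorian).
1848991 ≡ 4 (mod 7); counting from Monday = 0 gives Friday.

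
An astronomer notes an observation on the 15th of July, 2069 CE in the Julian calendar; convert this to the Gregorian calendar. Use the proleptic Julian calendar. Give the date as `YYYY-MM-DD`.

The Julian–Gregorian offset here is 13 days (Julian trailing).
15 July 2069 Julian + 13 days → 28 July 2069 Gregorian.

2069-07-28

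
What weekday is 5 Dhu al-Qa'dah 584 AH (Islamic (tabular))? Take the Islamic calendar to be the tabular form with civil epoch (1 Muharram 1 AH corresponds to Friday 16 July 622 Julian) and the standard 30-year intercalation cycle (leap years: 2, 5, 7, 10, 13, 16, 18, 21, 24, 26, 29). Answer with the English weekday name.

Monday

This is JDN 2155335 (2 January 1189 Gregorian).
JDN 2155335 mod 7 = 0, and JDN 0 was a Monday, so this is a Monday.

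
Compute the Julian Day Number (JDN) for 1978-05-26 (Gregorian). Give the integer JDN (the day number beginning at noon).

2443655

JDN 2400001 is 17 November 1858 CE (Gregorian), MJD 0; the target day is +43654 days from there, so JDN = 2443655.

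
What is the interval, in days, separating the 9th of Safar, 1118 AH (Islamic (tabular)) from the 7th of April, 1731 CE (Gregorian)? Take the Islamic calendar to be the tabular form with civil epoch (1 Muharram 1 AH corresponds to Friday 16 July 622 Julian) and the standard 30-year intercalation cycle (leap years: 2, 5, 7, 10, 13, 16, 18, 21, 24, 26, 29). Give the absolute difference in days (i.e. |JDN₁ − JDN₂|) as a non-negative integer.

First date → JDN 2344306; second date → JDN 2353391.
The interval is |2344306 − 2353391| = 9085 days.

9085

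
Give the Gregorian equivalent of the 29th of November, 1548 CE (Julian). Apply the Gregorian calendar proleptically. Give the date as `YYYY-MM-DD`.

The Julian–Gregorian offset here is 10 days (Julian trailing).
29 November 1548 Julian + 10 days → 9 December 1548 Gregorian.

1548-12-09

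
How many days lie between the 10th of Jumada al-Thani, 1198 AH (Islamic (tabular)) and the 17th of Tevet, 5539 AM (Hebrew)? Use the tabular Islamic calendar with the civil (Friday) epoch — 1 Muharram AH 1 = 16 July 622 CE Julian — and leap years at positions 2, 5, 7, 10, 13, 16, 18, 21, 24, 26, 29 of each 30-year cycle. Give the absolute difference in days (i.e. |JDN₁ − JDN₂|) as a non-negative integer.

1943

JDN of the first date = 2372774.
JDN of the second date = 2370831.
|2370831 − 2372774| = 1943.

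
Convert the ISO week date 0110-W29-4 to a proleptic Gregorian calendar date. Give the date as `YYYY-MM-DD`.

ISO week 1 of 110 is the week containing the first Thursday of 110.
Week 29, day 4 (Thursday) lands on 0110-07-17.

0110-07-17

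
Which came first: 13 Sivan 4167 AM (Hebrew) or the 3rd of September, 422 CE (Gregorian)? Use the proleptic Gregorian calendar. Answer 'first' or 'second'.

first

Converting both to JDN: 1869870 vs 1875438; the smaller is the first.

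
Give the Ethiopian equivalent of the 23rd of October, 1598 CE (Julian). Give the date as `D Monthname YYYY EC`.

The source date corresponds to 2 November 1598 in the Gregorian calendar (JDN 2305023).
That day falls on 26 Tikimt 1591 EC in the Ethiopian calendar.

26 Tikimt 1591 EC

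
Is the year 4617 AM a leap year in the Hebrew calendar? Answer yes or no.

yes

Hebrew year 4617 is year 19 of its 19-year Metonic cycle; leap years are at positions 3, 6, 8, 11, 14, 17, 19, so it is a leap year (13 months).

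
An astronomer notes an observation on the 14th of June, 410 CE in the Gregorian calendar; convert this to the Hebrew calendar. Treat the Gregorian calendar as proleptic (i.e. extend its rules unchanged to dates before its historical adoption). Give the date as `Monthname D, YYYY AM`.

Sivan 25, 4170 AM

Julian Day Number of the source date = 1870974.
Converting JDN 1870974 to the Hebrew calendar gives 25 Sivan 4170 AM.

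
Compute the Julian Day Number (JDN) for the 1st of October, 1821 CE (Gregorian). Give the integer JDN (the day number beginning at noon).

2386440

JDN 2451545 is 1 January 2000 CE (Gregorian); the target day is −65105 days from there, so JDN = 2386440.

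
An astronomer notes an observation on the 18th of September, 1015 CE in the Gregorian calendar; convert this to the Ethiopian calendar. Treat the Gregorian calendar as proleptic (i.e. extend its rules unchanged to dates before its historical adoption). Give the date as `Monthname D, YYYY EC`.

Julian Day Number of the source date = 2092041.
Converting JDN 2092041 to the Ethiopian calendar gives 14 Meskerem 1008 EC.

Meskerem 14, 1008 EC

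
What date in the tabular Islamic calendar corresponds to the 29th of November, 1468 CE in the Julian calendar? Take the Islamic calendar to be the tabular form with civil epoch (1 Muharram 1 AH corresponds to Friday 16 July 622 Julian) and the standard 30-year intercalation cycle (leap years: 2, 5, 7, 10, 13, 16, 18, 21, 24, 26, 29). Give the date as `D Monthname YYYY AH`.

Julian Day Number of the source date = 2257578.
Converting JDN 2257578 to the tabular Islamic calendar gives 13 Jumada al-Awwal 873 AH.

13 Jumada al-Awwal 873 AH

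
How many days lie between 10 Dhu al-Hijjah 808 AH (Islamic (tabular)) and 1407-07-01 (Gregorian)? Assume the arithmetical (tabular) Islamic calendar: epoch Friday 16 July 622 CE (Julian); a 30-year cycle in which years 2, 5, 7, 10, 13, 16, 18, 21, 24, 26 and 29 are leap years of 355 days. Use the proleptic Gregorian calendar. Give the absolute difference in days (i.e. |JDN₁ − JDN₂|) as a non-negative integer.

First date → JDN 2234748; second date → JDN 2235137.
The interval is |2234748 − 2235137| = 389 days.

389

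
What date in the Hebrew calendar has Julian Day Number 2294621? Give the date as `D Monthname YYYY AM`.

26 Iyar 5330 AM

JDN 2294621 is 11 May 1570 in the proleptic Gregorian calendar.
In the Hebrew calendar that day is 26 Iyar 5330 AM.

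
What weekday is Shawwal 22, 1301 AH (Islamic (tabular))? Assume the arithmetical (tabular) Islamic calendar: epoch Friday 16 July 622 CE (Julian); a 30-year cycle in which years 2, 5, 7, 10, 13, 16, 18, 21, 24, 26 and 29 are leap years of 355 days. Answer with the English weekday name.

Equivalently 15 August 1884 Gregorian, JDN 2409404.
Since JDN mod 7 = 4 (0 = Monday), the day is Friday.

Friday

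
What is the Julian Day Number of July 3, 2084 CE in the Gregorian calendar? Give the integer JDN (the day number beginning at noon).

JDN 2451545 is 1 January 2000 CE (Gregorian); the target day is +30865 days from there, so JDN = 2482410.

2482410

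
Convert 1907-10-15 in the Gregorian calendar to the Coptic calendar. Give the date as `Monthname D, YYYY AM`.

Paopi 4, 1624 AM

Julian Day Number of the source date = 2417864.
Converting JDN 2417864 to the Coptic calendar gives 4 Paopi 1624 AM.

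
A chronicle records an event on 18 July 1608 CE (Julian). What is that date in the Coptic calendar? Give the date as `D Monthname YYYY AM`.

24 Epip 1324 AM

The source date corresponds to 28 July 1608 in the Gregorian calendar (JDN 2308579).
That day falls on 24 Epip 1324 AM in the Coptic calendar.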